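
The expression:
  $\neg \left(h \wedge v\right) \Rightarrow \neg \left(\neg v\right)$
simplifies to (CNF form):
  $v$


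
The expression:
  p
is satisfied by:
  {p: True}


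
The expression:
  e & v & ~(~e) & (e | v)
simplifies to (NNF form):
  e & v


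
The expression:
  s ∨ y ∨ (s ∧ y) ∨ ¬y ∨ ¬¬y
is always true.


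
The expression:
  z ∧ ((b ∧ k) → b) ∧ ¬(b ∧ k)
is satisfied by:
  {z: True, k: False, b: False}
  {z: True, b: True, k: False}
  {z: True, k: True, b: False}


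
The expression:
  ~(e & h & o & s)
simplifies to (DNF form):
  ~e | ~h | ~o | ~s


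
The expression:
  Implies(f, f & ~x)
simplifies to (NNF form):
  ~f | ~x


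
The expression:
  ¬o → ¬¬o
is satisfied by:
  {o: True}


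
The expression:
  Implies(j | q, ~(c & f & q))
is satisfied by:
  {c: False, q: False, f: False}
  {f: True, c: False, q: False}
  {q: True, c: False, f: False}
  {f: True, q: True, c: False}
  {c: True, f: False, q: False}
  {f: True, c: True, q: False}
  {q: True, c: True, f: False}


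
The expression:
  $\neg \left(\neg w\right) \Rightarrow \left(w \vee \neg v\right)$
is always true.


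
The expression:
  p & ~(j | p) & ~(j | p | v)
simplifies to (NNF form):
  False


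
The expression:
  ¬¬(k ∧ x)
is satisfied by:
  {x: True, k: True}


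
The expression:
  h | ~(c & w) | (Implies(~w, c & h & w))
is always true.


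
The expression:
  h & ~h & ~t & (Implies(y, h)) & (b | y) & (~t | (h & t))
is never true.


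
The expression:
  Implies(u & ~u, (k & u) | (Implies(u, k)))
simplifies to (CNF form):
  True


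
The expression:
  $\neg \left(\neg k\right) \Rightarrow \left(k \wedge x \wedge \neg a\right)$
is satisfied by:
  {x: True, a: False, k: False}
  {a: False, k: False, x: False}
  {x: True, a: True, k: False}
  {a: True, x: False, k: False}
  {k: True, x: True, a: False}


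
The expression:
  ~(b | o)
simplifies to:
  ~b & ~o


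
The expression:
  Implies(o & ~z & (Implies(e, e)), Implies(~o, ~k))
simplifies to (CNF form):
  True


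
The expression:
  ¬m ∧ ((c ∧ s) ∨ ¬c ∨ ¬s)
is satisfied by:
  {m: False}


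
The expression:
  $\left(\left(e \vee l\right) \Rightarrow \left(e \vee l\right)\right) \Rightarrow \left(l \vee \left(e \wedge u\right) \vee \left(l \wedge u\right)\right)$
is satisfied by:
  {l: True, e: True, u: True}
  {l: True, e: True, u: False}
  {l: True, u: True, e: False}
  {l: True, u: False, e: False}
  {e: True, u: True, l: False}


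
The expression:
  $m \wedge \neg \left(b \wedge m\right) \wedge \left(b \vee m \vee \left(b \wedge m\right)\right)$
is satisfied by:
  {m: True, b: False}


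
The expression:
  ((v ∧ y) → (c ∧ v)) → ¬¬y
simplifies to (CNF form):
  y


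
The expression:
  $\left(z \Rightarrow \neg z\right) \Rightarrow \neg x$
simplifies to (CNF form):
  $z \vee \neg x$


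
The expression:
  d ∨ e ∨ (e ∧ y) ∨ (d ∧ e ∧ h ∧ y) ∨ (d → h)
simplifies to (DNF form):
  True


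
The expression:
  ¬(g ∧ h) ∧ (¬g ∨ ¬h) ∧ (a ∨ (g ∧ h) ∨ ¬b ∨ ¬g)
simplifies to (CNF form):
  (¬g ∨ ¬h) ∧ (a ∨ ¬b ∨ ¬g) ∧ (a ∨ ¬g ∨ ¬h) ∧ (¬b ∨ ¬g ∨ ¬h)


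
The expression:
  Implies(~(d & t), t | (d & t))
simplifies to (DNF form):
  t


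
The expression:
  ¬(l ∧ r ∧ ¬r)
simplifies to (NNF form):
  True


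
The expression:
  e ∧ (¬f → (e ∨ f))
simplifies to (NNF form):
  e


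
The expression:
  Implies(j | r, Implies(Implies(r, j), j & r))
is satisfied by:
  {r: True, j: False}
  {j: False, r: False}
  {j: True, r: True}


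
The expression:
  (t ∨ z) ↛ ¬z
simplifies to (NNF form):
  z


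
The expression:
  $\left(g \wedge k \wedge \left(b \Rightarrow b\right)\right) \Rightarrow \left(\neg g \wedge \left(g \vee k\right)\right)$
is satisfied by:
  {g: False, k: False}
  {k: True, g: False}
  {g: True, k: False}


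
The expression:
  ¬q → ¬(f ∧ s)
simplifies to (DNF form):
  q ∨ ¬f ∨ ¬s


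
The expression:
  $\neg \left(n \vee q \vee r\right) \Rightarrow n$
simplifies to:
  $n \vee q \vee r$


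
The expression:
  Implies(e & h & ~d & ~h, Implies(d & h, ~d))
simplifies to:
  True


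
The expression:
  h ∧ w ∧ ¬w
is never true.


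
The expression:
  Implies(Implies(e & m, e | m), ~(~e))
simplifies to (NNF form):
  e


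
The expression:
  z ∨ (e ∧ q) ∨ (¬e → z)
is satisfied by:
  {z: True, e: True}
  {z: True, e: False}
  {e: True, z: False}


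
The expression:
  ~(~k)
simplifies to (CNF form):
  k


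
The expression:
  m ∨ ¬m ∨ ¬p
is always true.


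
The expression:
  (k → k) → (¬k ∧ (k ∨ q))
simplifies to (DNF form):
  q ∧ ¬k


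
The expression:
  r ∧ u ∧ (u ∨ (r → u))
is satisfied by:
  {r: True, u: True}


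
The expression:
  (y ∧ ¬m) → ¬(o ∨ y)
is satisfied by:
  {m: True, y: False}
  {y: False, m: False}
  {y: True, m: True}


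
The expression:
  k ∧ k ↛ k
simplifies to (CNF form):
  False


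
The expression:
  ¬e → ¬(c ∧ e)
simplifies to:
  True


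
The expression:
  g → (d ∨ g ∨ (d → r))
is always true.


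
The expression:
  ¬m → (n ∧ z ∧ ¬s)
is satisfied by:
  {n: True, m: True, z: True, s: False}
  {n: True, m: True, z: False, s: False}
  {m: True, z: True, s: False, n: False}
  {m: True, z: False, s: False, n: False}
  {n: True, m: True, s: True, z: True}
  {n: True, m: True, s: True, z: False}
  {m: True, s: True, z: True, n: False}
  {m: True, s: True, z: False, n: False}
  {n: True, s: False, z: True, m: False}


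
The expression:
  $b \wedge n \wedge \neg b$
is never true.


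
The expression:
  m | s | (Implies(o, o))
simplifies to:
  True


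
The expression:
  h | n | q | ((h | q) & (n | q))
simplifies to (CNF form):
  h | n | q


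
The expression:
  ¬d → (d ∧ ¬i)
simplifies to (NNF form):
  d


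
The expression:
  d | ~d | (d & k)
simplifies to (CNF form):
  True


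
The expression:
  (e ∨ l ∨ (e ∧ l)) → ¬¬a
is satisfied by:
  {a: True, l: False, e: False}
  {a: True, e: True, l: False}
  {a: True, l: True, e: False}
  {a: True, e: True, l: True}
  {e: False, l: False, a: False}


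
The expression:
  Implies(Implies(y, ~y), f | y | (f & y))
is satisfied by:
  {y: True, f: True}
  {y: True, f: False}
  {f: True, y: False}


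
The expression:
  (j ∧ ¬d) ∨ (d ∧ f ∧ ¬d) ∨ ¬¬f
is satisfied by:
  {j: True, f: True, d: False}
  {f: True, d: False, j: False}
  {j: True, f: True, d: True}
  {f: True, d: True, j: False}
  {j: True, d: False, f: False}


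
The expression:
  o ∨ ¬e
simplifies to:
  o ∨ ¬e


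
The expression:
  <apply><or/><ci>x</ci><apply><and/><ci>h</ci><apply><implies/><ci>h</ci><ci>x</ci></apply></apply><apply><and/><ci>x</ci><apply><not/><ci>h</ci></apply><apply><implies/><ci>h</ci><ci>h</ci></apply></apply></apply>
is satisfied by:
  {x: True}


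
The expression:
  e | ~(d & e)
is always true.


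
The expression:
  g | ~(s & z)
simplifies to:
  g | ~s | ~z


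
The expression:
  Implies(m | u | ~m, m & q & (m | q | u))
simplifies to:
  m & q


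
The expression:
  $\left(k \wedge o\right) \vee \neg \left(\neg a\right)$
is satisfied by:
  {a: True, k: True, o: True}
  {a: True, k: True, o: False}
  {a: True, o: True, k: False}
  {a: True, o: False, k: False}
  {k: True, o: True, a: False}


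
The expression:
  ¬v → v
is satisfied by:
  {v: True}


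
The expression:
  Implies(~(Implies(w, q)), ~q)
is always true.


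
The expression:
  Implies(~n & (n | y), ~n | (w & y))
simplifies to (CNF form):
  True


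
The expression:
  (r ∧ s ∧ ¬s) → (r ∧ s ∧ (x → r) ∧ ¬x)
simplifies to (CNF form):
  True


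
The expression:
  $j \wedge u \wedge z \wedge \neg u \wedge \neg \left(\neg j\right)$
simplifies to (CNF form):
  $\text{False}$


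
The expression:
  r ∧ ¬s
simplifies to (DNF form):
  r ∧ ¬s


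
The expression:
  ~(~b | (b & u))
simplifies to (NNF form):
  b & ~u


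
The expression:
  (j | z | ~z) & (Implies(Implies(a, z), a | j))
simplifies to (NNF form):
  a | j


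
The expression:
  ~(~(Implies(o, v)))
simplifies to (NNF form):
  v | ~o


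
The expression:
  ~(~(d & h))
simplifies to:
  d & h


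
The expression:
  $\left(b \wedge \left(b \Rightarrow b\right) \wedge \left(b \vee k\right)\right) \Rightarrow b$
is always true.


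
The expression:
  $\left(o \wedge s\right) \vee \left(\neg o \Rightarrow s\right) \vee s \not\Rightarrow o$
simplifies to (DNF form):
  $o \vee s$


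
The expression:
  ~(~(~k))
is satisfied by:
  {k: False}


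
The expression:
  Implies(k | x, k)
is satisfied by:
  {k: True, x: False}
  {x: False, k: False}
  {x: True, k: True}


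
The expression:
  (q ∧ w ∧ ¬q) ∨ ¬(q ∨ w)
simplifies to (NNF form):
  ¬q ∧ ¬w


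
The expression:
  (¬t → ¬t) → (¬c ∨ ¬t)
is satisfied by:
  {c: False, t: False}
  {t: True, c: False}
  {c: True, t: False}


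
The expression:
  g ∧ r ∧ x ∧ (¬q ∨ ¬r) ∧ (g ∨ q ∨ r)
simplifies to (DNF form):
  g ∧ r ∧ x ∧ ¬q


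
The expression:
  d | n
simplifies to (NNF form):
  d | n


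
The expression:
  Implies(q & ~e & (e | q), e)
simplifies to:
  e | ~q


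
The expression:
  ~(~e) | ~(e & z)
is always true.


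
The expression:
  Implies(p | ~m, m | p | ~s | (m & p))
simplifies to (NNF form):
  m | p | ~s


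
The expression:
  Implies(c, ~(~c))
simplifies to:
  True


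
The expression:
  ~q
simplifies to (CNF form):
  ~q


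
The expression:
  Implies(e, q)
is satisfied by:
  {q: True, e: False}
  {e: False, q: False}
  {e: True, q: True}


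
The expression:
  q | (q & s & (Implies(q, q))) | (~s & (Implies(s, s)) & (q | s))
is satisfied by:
  {q: True}


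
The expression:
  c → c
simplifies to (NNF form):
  True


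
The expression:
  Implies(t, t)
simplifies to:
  True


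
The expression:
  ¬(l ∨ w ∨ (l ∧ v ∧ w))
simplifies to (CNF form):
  ¬l ∧ ¬w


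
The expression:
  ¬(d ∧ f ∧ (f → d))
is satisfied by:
  {d: False, f: False}
  {f: True, d: False}
  {d: True, f: False}


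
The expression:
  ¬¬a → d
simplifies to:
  d ∨ ¬a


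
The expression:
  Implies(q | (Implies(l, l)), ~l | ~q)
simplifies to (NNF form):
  ~l | ~q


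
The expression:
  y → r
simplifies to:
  r ∨ ¬y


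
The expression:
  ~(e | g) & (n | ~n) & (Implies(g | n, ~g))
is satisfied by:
  {g: False, e: False}


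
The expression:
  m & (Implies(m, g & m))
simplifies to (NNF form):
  g & m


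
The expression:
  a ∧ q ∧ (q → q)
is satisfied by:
  {a: True, q: True}


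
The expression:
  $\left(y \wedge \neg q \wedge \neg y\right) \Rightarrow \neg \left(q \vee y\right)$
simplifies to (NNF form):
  $\text{True}$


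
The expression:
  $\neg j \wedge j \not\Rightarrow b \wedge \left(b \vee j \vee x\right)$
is never true.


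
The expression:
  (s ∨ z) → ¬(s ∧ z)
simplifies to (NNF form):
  ¬s ∨ ¬z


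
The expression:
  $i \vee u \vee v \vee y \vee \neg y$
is always true.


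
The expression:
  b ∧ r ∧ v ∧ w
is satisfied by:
  {r: True, w: True, b: True, v: True}


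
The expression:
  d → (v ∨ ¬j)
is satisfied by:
  {v: True, d: False, j: False}
  {v: False, d: False, j: False}
  {j: True, v: True, d: False}
  {j: True, v: False, d: False}
  {d: True, v: True, j: False}
  {d: True, v: False, j: False}
  {d: True, j: True, v: True}


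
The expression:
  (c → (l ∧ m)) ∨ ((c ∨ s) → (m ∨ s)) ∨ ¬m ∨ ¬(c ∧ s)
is always true.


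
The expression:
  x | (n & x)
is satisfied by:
  {x: True}


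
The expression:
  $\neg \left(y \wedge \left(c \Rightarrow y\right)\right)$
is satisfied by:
  {y: False}


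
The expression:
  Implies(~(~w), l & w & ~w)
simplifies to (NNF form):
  ~w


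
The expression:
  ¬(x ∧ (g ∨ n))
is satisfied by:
  {g: False, x: False, n: False}
  {n: True, g: False, x: False}
  {g: True, n: False, x: False}
  {n: True, g: True, x: False}
  {x: True, n: False, g: False}


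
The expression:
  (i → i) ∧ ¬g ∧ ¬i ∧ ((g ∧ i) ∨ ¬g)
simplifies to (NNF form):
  ¬g ∧ ¬i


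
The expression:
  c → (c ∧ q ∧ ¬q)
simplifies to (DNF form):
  ¬c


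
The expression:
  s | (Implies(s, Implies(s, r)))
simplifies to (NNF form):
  True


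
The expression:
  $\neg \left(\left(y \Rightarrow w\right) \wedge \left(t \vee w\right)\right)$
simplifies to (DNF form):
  $\left(y \wedge \neg w\right) \vee \left(\neg t \wedge \neg w\right)$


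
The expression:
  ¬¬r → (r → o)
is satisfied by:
  {o: True, r: False}
  {r: False, o: False}
  {r: True, o: True}


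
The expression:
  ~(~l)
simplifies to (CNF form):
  l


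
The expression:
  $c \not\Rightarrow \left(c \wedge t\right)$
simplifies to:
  $c \wedge \neg t$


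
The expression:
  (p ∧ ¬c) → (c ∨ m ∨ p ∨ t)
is always true.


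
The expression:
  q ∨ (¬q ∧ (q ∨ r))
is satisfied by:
  {r: True, q: True}
  {r: True, q: False}
  {q: True, r: False}


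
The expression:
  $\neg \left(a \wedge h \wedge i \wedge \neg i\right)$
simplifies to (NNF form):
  $\text{True}$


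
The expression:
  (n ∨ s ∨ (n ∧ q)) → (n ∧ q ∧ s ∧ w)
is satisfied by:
  {w: True, q: True, n: False, s: False}
  {w: True, q: False, n: False, s: False}
  {q: True, w: False, n: False, s: False}
  {w: False, q: False, n: False, s: False}
  {w: True, s: True, n: True, q: True}


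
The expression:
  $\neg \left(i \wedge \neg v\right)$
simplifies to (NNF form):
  $v \vee \neg i$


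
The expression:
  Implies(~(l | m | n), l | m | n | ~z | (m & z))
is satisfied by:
  {n: True, m: True, l: True, z: False}
  {n: True, m: True, l: False, z: False}
  {n: True, l: True, m: False, z: False}
  {n: True, l: False, m: False, z: False}
  {m: True, l: True, n: False, z: False}
  {m: True, n: False, l: False, z: False}
  {m: False, l: True, n: False, z: False}
  {m: False, n: False, l: False, z: False}
  {n: True, z: True, m: True, l: True}
  {n: True, z: True, m: True, l: False}
  {n: True, z: True, l: True, m: False}
  {n: True, z: True, l: False, m: False}
  {z: True, m: True, l: True, n: False}
  {z: True, m: True, l: False, n: False}
  {z: True, l: True, m: False, n: False}


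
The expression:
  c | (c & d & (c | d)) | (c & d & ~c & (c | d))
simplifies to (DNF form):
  c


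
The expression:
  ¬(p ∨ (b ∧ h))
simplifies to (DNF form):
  (¬b ∧ ¬p) ∨ (¬h ∧ ¬p)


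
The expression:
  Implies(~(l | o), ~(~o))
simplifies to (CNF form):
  l | o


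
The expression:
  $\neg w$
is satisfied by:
  {w: False}


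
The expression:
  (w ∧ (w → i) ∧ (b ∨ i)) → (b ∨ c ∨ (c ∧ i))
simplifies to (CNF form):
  b ∨ c ∨ ¬i ∨ ¬w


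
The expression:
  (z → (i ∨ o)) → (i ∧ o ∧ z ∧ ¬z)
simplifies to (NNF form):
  z ∧ ¬i ∧ ¬o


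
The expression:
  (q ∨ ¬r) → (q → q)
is always true.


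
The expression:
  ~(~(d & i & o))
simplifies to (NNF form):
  d & i & o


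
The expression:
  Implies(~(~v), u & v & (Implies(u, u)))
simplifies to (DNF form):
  u | ~v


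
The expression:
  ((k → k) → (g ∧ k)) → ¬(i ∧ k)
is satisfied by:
  {g: False, k: False, i: False}
  {i: True, g: False, k: False}
  {k: True, g: False, i: False}
  {i: True, k: True, g: False}
  {g: True, i: False, k: False}
  {i: True, g: True, k: False}
  {k: True, g: True, i: False}


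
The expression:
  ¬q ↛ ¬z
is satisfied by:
  {z: True, q: False}


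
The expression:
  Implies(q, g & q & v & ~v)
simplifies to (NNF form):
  ~q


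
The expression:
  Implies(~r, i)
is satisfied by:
  {i: True, r: True}
  {i: True, r: False}
  {r: True, i: False}


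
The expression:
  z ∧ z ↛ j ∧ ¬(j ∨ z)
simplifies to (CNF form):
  False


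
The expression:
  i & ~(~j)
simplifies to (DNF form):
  i & j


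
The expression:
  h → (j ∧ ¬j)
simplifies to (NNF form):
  ¬h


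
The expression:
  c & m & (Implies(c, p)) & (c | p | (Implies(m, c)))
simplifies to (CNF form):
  c & m & p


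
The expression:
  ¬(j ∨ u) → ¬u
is always true.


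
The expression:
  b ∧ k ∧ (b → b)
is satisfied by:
  {b: True, k: True}


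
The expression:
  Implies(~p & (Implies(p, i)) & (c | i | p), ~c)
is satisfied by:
  {p: True, c: False}
  {c: False, p: False}
  {c: True, p: True}


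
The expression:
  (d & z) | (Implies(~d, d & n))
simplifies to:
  d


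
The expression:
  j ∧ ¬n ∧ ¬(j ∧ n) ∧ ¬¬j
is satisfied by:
  {j: True, n: False}


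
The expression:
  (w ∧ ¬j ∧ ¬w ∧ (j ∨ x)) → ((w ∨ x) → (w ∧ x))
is always true.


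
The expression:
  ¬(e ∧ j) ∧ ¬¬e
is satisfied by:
  {e: True, j: False}


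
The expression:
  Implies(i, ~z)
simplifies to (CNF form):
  ~i | ~z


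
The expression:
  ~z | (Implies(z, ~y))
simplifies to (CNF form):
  ~y | ~z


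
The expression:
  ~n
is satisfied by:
  {n: False}


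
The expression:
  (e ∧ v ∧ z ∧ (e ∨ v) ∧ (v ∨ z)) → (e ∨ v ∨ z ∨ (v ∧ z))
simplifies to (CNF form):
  True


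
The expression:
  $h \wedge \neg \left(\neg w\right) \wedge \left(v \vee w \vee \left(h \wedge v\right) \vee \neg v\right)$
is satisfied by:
  {h: True, w: True}


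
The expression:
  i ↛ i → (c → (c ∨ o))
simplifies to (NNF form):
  True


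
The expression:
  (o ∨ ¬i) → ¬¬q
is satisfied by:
  {i: True, q: True, o: False}
  {q: True, o: False, i: False}
  {i: True, q: True, o: True}
  {q: True, o: True, i: False}
  {i: True, o: False, q: False}


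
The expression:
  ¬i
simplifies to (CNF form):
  ¬i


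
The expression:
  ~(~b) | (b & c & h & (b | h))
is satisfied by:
  {b: True}


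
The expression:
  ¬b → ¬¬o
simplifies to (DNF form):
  b ∨ o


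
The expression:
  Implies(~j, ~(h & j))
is always true.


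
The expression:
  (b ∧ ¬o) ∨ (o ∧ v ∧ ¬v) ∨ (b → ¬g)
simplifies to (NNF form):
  ¬b ∨ ¬g ∨ ¬o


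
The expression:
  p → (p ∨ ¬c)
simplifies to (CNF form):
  True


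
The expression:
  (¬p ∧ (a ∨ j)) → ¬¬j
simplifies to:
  j ∨ p ∨ ¬a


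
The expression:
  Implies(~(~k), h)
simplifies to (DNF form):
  h | ~k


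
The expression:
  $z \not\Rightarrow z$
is never true.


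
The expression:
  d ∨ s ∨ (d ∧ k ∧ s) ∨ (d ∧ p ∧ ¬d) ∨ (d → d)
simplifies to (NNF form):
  True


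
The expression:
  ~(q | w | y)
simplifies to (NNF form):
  ~q & ~w & ~y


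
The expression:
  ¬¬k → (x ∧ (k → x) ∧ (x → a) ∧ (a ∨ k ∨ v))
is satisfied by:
  {x: True, a: True, k: False}
  {x: True, a: False, k: False}
  {a: True, x: False, k: False}
  {x: False, a: False, k: False}
  {x: True, k: True, a: True}


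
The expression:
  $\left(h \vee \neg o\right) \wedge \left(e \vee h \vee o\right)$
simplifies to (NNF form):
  $h \vee \left(e \wedge \neg o\right)$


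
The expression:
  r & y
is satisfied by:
  {r: True, y: True}


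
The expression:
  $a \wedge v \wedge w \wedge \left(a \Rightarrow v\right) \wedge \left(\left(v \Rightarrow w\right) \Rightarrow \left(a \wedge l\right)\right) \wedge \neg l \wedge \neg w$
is never true.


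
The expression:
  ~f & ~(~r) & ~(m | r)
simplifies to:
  False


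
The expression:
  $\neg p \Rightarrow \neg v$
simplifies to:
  $p \vee \neg v$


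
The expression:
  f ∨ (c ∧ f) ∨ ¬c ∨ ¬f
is always true.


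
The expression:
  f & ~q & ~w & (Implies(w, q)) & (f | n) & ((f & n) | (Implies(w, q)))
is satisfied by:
  {f: True, q: False, w: False}


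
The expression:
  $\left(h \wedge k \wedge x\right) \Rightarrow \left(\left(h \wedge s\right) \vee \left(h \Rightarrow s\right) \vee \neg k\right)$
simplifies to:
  $s \vee \neg h \vee \neg k \vee \neg x$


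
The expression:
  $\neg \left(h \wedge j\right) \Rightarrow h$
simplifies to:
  $h$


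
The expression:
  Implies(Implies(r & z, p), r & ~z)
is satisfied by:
  {r: True, p: False, z: False}
  {r: True, z: True, p: False}
  {r: True, p: True, z: False}


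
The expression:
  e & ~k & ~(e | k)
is never true.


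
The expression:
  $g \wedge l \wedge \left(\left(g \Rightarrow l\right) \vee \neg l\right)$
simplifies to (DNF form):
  $g \wedge l$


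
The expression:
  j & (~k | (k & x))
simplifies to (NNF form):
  j & (x | ~k)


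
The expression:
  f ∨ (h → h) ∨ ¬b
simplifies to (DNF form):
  True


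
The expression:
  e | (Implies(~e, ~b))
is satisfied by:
  {e: True, b: False}
  {b: False, e: False}
  {b: True, e: True}


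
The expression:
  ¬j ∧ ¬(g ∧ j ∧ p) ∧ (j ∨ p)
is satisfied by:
  {p: True, j: False}


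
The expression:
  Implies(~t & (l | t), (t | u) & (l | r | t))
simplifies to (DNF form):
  t | u | ~l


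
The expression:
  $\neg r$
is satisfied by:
  {r: False}


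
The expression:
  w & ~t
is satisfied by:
  {w: True, t: False}


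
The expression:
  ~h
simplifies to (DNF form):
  ~h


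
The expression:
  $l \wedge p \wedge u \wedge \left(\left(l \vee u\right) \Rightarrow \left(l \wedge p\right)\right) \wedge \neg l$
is never true.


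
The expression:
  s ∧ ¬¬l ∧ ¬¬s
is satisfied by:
  {s: True, l: True}


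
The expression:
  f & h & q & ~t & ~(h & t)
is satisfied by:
  {h: True, f: True, q: True, t: False}


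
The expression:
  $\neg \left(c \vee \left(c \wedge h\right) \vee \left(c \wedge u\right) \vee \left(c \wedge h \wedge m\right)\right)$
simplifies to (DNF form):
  $\neg c$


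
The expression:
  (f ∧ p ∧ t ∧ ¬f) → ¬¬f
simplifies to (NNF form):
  True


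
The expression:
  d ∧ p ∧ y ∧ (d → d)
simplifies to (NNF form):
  d ∧ p ∧ y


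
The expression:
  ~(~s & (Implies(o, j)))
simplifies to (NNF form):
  s | (o & ~j)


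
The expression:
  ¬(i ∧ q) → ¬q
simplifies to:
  i ∨ ¬q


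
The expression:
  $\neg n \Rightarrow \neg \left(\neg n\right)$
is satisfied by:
  {n: True}


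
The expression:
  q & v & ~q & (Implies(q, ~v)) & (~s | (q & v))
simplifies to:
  False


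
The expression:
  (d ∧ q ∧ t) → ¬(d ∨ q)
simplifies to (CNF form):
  ¬d ∨ ¬q ∨ ¬t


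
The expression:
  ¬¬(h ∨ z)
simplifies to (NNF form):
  h ∨ z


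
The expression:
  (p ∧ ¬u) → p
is always true.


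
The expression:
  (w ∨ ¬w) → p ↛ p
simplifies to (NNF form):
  False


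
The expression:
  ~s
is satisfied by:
  {s: False}


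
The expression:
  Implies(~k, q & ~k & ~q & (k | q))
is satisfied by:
  {k: True}


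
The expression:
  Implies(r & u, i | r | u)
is always true.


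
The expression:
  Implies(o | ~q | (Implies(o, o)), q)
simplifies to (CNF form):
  q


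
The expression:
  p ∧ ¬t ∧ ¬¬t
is never true.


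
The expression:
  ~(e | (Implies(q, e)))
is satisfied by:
  {q: True, e: False}


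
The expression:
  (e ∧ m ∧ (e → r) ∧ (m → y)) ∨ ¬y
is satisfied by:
  {r: True, m: True, e: True, y: False}
  {r: True, m: True, e: False, y: False}
  {r: True, e: True, m: False, y: False}
  {r: True, e: False, m: False, y: False}
  {m: True, e: True, r: False, y: False}
  {m: True, r: False, e: False, y: False}
  {m: False, e: True, r: False, y: False}
  {m: False, r: False, e: False, y: False}
  {r: True, y: True, m: True, e: True}


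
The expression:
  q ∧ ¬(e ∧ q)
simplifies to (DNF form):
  q ∧ ¬e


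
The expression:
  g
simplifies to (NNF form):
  g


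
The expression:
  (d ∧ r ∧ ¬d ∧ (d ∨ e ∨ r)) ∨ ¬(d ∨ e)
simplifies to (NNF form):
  ¬d ∧ ¬e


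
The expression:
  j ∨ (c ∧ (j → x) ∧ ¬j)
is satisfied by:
  {c: True, j: True}
  {c: True, j: False}
  {j: True, c: False}


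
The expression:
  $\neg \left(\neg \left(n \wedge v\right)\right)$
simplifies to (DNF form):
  $n \wedge v$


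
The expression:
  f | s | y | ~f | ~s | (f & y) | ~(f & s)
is always true.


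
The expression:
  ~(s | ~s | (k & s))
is never true.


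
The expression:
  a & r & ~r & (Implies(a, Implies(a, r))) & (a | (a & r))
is never true.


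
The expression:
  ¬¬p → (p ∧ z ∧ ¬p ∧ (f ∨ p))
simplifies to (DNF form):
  ¬p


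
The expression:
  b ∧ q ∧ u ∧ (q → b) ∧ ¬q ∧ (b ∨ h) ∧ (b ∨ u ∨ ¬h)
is never true.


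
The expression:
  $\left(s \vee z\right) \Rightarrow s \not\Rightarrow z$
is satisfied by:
  {z: False}


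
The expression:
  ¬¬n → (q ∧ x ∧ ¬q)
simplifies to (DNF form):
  ¬n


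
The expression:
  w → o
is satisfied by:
  {o: True, w: False}
  {w: False, o: False}
  {w: True, o: True}


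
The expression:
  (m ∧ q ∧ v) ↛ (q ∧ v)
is never true.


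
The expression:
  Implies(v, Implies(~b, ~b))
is always true.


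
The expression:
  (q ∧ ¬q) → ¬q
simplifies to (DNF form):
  True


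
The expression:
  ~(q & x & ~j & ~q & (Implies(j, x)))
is always true.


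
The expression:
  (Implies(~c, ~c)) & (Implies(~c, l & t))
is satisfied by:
  {t: True, c: True, l: True}
  {t: True, c: True, l: False}
  {c: True, l: True, t: False}
  {c: True, l: False, t: False}
  {t: True, l: True, c: False}


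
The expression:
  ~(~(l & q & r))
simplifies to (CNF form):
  l & q & r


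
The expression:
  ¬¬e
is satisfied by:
  {e: True}


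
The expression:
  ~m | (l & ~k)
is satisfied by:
  {l: True, m: False, k: False}
  {l: False, m: False, k: False}
  {k: True, l: True, m: False}
  {k: True, l: False, m: False}
  {m: True, l: True, k: False}


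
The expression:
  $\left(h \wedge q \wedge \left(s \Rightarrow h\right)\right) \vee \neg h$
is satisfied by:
  {q: True, h: False}
  {h: False, q: False}
  {h: True, q: True}


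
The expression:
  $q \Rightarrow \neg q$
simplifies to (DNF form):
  $\neg q$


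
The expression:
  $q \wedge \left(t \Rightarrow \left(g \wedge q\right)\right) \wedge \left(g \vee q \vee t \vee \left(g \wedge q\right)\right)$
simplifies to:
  $q \wedge \left(g \vee \neg t\right)$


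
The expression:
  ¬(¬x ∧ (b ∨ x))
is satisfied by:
  {x: True, b: False}
  {b: False, x: False}
  {b: True, x: True}


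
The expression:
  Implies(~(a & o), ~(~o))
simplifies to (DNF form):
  o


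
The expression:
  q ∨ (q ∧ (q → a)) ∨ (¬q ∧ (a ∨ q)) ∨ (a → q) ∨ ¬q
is always true.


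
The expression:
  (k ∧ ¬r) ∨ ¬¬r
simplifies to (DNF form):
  k ∨ r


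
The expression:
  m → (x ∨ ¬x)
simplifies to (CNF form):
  True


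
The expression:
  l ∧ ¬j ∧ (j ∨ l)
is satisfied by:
  {l: True, j: False}


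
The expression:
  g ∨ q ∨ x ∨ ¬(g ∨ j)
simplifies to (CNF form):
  g ∨ q ∨ x ∨ ¬j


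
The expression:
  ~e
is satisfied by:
  {e: False}


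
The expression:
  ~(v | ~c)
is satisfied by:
  {c: True, v: False}


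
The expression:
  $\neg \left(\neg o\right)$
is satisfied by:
  {o: True}


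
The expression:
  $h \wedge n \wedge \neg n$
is never true.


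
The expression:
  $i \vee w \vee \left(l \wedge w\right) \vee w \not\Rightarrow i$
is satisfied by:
  {i: True, w: True}
  {i: True, w: False}
  {w: True, i: False}


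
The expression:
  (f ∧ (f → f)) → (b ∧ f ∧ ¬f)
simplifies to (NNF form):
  ¬f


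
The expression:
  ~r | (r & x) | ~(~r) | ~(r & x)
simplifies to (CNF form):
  True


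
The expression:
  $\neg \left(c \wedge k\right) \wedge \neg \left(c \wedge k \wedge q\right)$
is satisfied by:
  {k: False, c: False}
  {c: True, k: False}
  {k: True, c: False}


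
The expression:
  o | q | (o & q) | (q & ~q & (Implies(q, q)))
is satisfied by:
  {q: True, o: True}
  {q: True, o: False}
  {o: True, q: False}


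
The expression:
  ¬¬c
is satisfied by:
  {c: True}


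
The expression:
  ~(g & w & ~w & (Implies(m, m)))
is always true.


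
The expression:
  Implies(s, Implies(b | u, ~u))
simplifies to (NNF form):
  ~s | ~u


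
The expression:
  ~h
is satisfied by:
  {h: False}


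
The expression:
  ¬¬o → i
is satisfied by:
  {i: True, o: False}
  {o: False, i: False}
  {o: True, i: True}


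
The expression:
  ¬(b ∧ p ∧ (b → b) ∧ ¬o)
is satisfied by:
  {o: True, p: False, b: False}
  {p: False, b: False, o: False}
  {b: True, o: True, p: False}
  {b: True, p: False, o: False}
  {o: True, p: True, b: False}
  {p: True, o: False, b: False}
  {b: True, p: True, o: True}


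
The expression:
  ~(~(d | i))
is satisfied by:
  {i: True, d: True}
  {i: True, d: False}
  {d: True, i: False}


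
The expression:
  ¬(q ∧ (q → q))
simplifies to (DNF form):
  ¬q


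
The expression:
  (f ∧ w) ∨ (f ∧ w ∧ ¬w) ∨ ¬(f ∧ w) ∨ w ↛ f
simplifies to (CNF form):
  True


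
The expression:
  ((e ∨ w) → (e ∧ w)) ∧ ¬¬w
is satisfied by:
  {e: True, w: True}


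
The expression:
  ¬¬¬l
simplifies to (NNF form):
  ¬l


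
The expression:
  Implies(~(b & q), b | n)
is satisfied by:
  {n: True, b: True}
  {n: True, b: False}
  {b: True, n: False}


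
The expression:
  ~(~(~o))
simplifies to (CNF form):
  ~o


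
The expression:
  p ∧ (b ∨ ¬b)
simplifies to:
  p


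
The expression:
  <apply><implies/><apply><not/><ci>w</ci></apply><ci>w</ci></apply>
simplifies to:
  <ci>w</ci>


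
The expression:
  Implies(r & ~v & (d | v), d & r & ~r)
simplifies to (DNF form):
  v | ~d | ~r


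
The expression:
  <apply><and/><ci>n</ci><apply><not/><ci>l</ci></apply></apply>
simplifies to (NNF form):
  <apply><and/><ci>n</ci><apply><not/><ci>l</ci></apply></apply>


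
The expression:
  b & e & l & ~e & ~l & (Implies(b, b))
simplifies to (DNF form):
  False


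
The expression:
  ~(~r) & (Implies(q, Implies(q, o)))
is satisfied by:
  {o: True, r: True, q: False}
  {r: True, q: False, o: False}
  {o: True, q: True, r: True}


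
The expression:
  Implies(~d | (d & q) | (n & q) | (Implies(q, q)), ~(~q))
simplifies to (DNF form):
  q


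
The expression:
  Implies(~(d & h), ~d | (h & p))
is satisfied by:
  {h: True, d: False}
  {d: False, h: False}
  {d: True, h: True}


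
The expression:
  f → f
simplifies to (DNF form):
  True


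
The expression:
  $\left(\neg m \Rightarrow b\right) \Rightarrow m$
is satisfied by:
  {m: True, b: False}
  {b: False, m: False}
  {b: True, m: True}


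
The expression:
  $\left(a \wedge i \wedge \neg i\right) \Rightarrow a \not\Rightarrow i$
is always true.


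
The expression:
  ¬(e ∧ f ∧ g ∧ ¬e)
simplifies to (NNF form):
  True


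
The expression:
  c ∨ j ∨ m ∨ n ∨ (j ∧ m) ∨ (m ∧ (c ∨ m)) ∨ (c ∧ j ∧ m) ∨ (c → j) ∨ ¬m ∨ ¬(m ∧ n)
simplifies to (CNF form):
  True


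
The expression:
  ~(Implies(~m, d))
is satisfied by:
  {d: False, m: False}


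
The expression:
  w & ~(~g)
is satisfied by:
  {w: True, g: True}


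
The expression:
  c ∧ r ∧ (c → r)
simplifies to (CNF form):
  c ∧ r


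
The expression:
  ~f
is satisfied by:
  {f: False}


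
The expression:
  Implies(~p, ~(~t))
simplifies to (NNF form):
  p | t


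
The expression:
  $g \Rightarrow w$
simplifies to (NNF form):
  $w \vee \neg g$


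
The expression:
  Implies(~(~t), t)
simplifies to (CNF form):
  True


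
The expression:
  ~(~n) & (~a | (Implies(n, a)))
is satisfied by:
  {n: True}


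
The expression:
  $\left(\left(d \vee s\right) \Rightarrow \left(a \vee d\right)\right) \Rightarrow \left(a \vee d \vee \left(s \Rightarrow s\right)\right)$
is always true.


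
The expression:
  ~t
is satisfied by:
  {t: False}


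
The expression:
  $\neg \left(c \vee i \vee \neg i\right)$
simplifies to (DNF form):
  $\text{False}$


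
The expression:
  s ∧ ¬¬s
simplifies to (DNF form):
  s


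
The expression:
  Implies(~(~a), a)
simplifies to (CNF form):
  True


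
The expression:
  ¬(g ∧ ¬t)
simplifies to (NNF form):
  t ∨ ¬g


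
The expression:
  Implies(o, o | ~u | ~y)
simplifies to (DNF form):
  True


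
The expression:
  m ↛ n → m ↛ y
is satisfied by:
  {n: True, m: False, y: False}
  {m: False, y: False, n: False}
  {n: True, y: True, m: False}
  {y: True, m: False, n: False}
  {n: True, m: True, y: False}
  {m: True, n: False, y: False}
  {n: True, y: True, m: True}


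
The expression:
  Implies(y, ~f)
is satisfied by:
  {y: False, f: False}
  {f: True, y: False}
  {y: True, f: False}


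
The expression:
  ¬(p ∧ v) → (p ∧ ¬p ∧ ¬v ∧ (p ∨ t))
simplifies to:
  p ∧ v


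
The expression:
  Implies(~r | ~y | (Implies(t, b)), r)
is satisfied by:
  {r: True}


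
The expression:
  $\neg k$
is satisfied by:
  {k: False}


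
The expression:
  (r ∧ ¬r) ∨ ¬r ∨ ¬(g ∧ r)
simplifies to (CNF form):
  ¬g ∨ ¬r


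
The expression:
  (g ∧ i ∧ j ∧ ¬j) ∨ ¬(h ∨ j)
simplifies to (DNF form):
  ¬h ∧ ¬j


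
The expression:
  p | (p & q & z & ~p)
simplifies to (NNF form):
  p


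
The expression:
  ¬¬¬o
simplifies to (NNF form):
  ¬o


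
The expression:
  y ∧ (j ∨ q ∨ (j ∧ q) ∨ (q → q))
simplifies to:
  y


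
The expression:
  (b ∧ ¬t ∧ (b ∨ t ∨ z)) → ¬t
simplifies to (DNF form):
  True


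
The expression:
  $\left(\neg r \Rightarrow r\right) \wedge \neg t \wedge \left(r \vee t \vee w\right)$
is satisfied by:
  {r: True, t: False}


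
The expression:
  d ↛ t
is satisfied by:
  {d: True, t: False}


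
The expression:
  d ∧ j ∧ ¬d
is never true.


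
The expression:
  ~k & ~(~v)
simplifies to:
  v & ~k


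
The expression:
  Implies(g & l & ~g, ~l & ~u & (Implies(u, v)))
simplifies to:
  True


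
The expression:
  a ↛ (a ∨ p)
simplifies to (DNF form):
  False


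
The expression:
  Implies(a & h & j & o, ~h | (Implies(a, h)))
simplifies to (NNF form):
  True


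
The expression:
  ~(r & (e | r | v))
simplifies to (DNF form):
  ~r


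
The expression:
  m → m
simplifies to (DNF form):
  True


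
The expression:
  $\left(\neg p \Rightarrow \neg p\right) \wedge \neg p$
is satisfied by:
  {p: False}


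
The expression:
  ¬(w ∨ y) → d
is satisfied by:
  {y: True, d: True, w: True}
  {y: True, d: True, w: False}
  {y: True, w: True, d: False}
  {y: True, w: False, d: False}
  {d: True, w: True, y: False}
  {d: True, w: False, y: False}
  {w: True, d: False, y: False}


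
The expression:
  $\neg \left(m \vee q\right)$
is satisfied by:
  {q: False, m: False}


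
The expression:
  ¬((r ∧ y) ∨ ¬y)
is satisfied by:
  {y: True, r: False}


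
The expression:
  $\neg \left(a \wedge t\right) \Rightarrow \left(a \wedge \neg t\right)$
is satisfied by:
  {a: True}


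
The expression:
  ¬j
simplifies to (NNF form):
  ¬j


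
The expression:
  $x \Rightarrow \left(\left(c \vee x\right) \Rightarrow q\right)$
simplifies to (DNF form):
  $q \vee \neg x$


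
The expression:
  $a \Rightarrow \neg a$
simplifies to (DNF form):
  $\neg a$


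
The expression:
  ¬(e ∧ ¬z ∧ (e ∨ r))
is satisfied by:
  {z: True, e: False}
  {e: False, z: False}
  {e: True, z: True}


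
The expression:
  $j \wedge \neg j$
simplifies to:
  $\text{False}$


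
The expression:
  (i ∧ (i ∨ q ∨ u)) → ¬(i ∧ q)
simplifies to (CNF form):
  ¬i ∨ ¬q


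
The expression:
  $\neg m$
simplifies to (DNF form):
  $\neg m$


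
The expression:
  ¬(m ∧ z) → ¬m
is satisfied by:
  {z: True, m: False}
  {m: False, z: False}
  {m: True, z: True}


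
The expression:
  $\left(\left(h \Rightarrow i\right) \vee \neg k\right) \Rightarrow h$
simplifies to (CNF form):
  $h$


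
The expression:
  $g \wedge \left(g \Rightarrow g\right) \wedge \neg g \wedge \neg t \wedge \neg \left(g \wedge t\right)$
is never true.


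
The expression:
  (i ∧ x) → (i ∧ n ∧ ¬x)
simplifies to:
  ¬i ∨ ¬x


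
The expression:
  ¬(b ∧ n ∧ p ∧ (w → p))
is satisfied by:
  {p: False, n: False, b: False}
  {b: True, p: False, n: False}
  {n: True, p: False, b: False}
  {b: True, n: True, p: False}
  {p: True, b: False, n: False}
  {b: True, p: True, n: False}
  {n: True, p: True, b: False}


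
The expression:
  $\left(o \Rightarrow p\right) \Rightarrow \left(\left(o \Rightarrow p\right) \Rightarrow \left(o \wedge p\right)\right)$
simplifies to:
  $o$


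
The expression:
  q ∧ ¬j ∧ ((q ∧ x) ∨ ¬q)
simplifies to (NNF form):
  q ∧ x ∧ ¬j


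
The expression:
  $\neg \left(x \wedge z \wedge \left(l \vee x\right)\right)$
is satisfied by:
  {z: False, x: False}
  {x: True, z: False}
  {z: True, x: False}


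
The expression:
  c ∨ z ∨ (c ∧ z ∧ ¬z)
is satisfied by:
  {z: True, c: True}
  {z: True, c: False}
  {c: True, z: False}


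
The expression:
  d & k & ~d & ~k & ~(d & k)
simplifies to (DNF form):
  False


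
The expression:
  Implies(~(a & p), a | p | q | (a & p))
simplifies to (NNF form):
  a | p | q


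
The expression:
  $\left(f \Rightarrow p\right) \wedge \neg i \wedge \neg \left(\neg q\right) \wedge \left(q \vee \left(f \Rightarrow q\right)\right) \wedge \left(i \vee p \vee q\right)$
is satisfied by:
  {p: True, q: True, i: False, f: False}
  {q: True, p: False, i: False, f: False}
  {f: True, p: True, q: True, i: False}


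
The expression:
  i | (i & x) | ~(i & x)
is always true.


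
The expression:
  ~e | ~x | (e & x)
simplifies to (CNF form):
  True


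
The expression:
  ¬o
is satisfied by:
  {o: False}


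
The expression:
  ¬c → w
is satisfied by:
  {c: True, w: True}
  {c: True, w: False}
  {w: True, c: False}


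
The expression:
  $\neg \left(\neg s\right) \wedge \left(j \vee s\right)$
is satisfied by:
  {s: True}
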